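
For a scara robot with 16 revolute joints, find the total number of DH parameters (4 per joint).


Given: 16 joints, 4 DH parameters per joint (d, theta, a, alpha)
Total DH parameters = number_of_joints * 4
Total = 16 * 4
Total = 64

64


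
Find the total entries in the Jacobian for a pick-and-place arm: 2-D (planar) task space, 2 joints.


Given: task space dimension = 2, joints = 2
Jacobian is a 2 x 2 matrix
Total entries = rows * columns
Total = 2 * 2
Total = 4

4


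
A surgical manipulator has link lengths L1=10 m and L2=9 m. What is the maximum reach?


Given: L1 = 10 m, L2 = 9 m
For a 2-link planar arm, max reach = L1 + L2 (fully extended)
Max reach = 10 + 9
Max reach = 19 m

19 m


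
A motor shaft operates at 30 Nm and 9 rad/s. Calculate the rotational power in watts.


Given: tau = 30 Nm, omega = 9 rad/s
Using P = tau * omega
P = 30 * 9
P = 270 W

270 W


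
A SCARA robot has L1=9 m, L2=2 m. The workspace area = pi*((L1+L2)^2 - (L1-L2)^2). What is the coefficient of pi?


Given: L1 = 9, L2 = 2
(L1+L2)^2 = (11)^2 = 121
(L1-L2)^2 = (7)^2 = 49
Difference = 121 - 49 = 72
This equals 4*L1*L2 = 4*9*2 = 72
Workspace area = 72*pi

72


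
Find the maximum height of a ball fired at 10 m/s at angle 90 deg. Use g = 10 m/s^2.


Given: v0 = 10 m/s, theta = 90 deg, g = 10 m/s^2
sin^2(90) = 1
Using H = v0^2 * sin^2(theta) / (2*g)
H = 10^2 * 1 / (2*10)
H = 100 * 1 / 20
H = 100 / 20
H = 5 m

5 m


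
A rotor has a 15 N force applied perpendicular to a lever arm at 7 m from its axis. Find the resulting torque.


Given: F = 15 N, r = 7 m, angle = 90 deg (perpendicular)
Using tau = F * r * sin(90)
sin(90) = 1
tau = 15 * 7 * 1
tau = 105 Nm

105 Nm


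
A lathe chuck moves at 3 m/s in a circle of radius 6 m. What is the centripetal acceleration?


Given: v = 3 m/s, r = 6 m
Using a_c = v^2 / r
a_c = 3^2 / 6
a_c = 9 / 6
a_c = 3/2 m/s^2

3/2 m/s^2


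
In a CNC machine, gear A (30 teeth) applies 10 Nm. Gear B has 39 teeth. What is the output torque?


Given: N1 = 30, N2 = 39, T1 = 10 Nm
Using T2/T1 = N2/N1
T2 = T1 * N2 / N1
T2 = 10 * 39 / 30
T2 = 390 / 30
T2 = 13 Nm

13 Nm


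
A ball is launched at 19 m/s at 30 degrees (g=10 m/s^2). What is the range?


Given: v0 = 19 m/s, theta = 30 deg, g = 10 m/s^2
sin(2*30) = sin(60) = sqrt(3)/2
Using R = v0^2 * sin(2*theta) / g
R = 19^2 * (sqrt(3)/2) / 10
R = 361 * sqrt(3) / 20
R = 361/20*sqrt(3) m

361/20*sqrt(3) m


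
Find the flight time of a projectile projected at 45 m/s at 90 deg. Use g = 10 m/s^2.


Given: v0 = 45 m/s, theta = 90 deg, g = 10 m/s^2
sin(90) = 1
Using T = 2*v0*sin(theta) / g
T = 2*45*1 / 10
T = 90 / 10
T = 9 s

9 s


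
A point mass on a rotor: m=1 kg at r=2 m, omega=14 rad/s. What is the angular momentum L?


Given: m = 1 kg, r = 2 m, omega = 14 rad/s
For a point mass: I = m*r^2
I = 1*2^2 = 1*4 = 4
L = I*omega = 4*14
L = 56 kg*m^2/s

56 kg*m^2/s


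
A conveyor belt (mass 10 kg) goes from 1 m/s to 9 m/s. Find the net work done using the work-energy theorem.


Given: m = 10 kg, v0 = 1 m/s, v = 9 m/s
Using W = (1/2)*m*(v^2 - v0^2)
v^2 = 9^2 = 81
v0^2 = 1^2 = 1
v^2 - v0^2 = 81 - 1 = 80
W = (1/2)*10*80 = 400 J

400 J


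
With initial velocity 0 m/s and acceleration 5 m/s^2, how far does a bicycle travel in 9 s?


Given: v0 = 0 m/s, a = 5 m/s^2, t = 9 s
Using s = v0*t + (1/2)*a*t^2
s = 0*9 + (1/2)*5*9^2
s = 0 + (1/2)*405
s = 0 + 405/2
s = 405/2

405/2 m


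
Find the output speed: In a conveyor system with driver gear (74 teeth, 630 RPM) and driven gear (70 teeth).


Given: N1 = 74 teeth, w1 = 630 RPM, N2 = 70 teeth
Using N1*w1 = N2*w2
w2 = N1*w1 / N2
w2 = 74*630 / 70
w2 = 46620 / 70
w2 = 666 RPM

666 RPM


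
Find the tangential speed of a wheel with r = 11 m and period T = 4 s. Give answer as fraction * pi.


Given: radius r = 11 m, period T = 4 s
Using v = 2*pi*r / T
v = 2*pi*11 / 4
v = 22*pi / 4
v = 11/2*pi m/s

11/2*pi m/s


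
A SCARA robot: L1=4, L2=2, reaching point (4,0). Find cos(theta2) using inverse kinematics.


Given: L1 = 4, L2 = 2, target (x, y) = (4, 0)
Using cos(theta2) = (x^2 + y^2 - L1^2 - L2^2) / (2*L1*L2)
x^2 + y^2 = 4^2 + 0 = 16
L1^2 + L2^2 = 16 + 4 = 20
Numerator = 16 - 20 = -4
Denominator = 2*4*2 = 16
cos(theta2) = -4/16 = -1/4

-1/4


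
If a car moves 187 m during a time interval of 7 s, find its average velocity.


Given: distance d = 187 m, time t = 7 s
Using v = d / t
v = 187 / 7
v = 187/7 m/s

187/7 m/s


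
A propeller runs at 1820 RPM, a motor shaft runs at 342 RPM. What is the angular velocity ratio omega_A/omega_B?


Given: RPM_A = 1820, RPM_B = 342
omega = 2*pi*RPM/60, so omega_A/omega_B = RPM_A / RPM_B
omega_A/omega_B = 1820 / 342
omega_A/omega_B = 910/171

910/171


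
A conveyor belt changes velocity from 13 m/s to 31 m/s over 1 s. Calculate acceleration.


Given: initial velocity v0 = 13 m/s, final velocity v = 31 m/s, time t = 1 s
Using a = (v - v0) / t
a = (31 - 13) / 1
a = 18 / 1
a = 18 m/s^2

18 m/s^2


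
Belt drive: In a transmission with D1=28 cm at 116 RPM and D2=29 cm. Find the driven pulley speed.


Given: D1 = 28 cm, w1 = 116 RPM, D2 = 29 cm
Using D1*w1 = D2*w2
w2 = D1*w1 / D2
w2 = 28*116 / 29
w2 = 3248 / 29
w2 = 112 RPM

112 RPM


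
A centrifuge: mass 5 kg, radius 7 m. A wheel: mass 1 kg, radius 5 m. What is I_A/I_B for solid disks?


Given: M1=5 kg, R1=7 m, M2=1 kg, R2=5 m
For a disk: I = (1/2)*M*R^2, so I_A/I_B = (M1*R1^2)/(M2*R2^2)
M1*R1^2 = 5*49 = 245
M2*R2^2 = 1*25 = 25
I_A/I_B = 245/25 = 49/5

49/5


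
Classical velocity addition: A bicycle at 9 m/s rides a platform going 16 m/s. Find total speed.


Given: object velocity = 9 m/s, platform velocity = 16 m/s (same direction)
Using classical velocity addition: v_total = v_object + v_platform
v_total = 9 + 16
v_total = 25 m/s

25 m/s


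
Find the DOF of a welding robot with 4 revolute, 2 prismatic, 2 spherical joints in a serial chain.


Given: serial robot with 4 revolute, 2 prismatic, 2 spherical joints
DOF contribution per joint type: revolute=1, prismatic=1, spherical=3, fixed=0
DOF = 4*1 + 2*1 + 2*3
DOF = 12

12


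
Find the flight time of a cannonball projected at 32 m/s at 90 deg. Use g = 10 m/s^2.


Given: v0 = 32 m/s, theta = 90 deg, g = 10 m/s^2
sin(90) = 1
Using T = 2*v0*sin(theta) / g
T = 2*32*1 / 10
T = 64 / 10
T = 32/5 s

32/5 s


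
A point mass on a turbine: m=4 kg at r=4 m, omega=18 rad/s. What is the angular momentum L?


Given: m = 4 kg, r = 4 m, omega = 18 rad/s
For a point mass: I = m*r^2
I = 4*4^2 = 4*16 = 64
L = I*omega = 64*18
L = 1152 kg*m^2/s

1152 kg*m^2/s


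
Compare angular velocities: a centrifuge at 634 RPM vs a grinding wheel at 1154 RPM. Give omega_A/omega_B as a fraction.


Given: RPM_A = 634, RPM_B = 1154
omega = 2*pi*RPM/60, so omega_A/omega_B = RPM_A / RPM_B
omega_A/omega_B = 634 / 1154
omega_A/omega_B = 317/577

317/577


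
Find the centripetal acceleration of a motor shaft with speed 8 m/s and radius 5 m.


Given: v = 8 m/s, r = 5 m
Using a_c = v^2 / r
a_c = 8^2 / 5
a_c = 64 / 5
a_c = 64/5 m/s^2

64/5 m/s^2


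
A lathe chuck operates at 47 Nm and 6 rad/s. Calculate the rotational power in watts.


Given: tau = 47 Nm, omega = 6 rad/s
Using P = tau * omega
P = 47 * 6
P = 282 W

282 W


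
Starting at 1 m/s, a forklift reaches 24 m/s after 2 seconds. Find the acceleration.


Given: initial velocity v0 = 1 m/s, final velocity v = 24 m/s, time t = 2 s
Using a = (v - v0) / t
a = (24 - 1) / 2
a = 23 / 2
a = 23/2 m/s^2

23/2 m/s^2


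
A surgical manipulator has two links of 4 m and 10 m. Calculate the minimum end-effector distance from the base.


Given: L1 = 4 m, L2 = 10 m
For a 2-link planar arm, min reach = |L1 - L2| (second link folded back)
Min reach = |4 - 10|
Min reach = 6 m

6 m


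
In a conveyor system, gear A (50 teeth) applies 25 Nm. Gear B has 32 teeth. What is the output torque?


Given: N1 = 50, N2 = 32, T1 = 25 Nm
Using T2/T1 = N2/N1
T2 = T1 * N2 / N1
T2 = 25 * 32 / 50
T2 = 800 / 50
T2 = 16 Nm

16 Nm


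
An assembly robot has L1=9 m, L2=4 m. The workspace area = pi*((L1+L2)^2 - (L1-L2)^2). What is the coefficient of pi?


Given: L1 = 9, L2 = 4
(L1+L2)^2 = (13)^2 = 169
(L1-L2)^2 = (5)^2 = 25
Difference = 169 - 25 = 144
This equals 4*L1*L2 = 4*9*4 = 144
Workspace area = 144*pi

144


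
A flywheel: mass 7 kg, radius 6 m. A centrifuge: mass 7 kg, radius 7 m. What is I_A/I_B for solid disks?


Given: M1=7 kg, R1=6 m, M2=7 kg, R2=7 m
For a disk: I = (1/2)*M*R^2, so I_A/I_B = (M1*R1^2)/(M2*R2^2)
M1*R1^2 = 7*36 = 252
M2*R2^2 = 7*49 = 343
I_A/I_B = 252/343 = 36/49

36/49


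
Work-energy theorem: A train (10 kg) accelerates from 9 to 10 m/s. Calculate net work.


Given: m = 10 kg, v0 = 9 m/s, v = 10 m/s
Using W = (1/2)*m*(v^2 - v0^2)
v^2 = 10^2 = 100
v0^2 = 9^2 = 81
v^2 - v0^2 = 100 - 81 = 19
W = (1/2)*10*19 = 95 J

95 J


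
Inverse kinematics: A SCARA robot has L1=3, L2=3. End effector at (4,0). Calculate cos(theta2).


Given: L1 = 3, L2 = 3, target (x, y) = (4, 0)
Using cos(theta2) = (x^2 + y^2 - L1^2 - L2^2) / (2*L1*L2)
x^2 + y^2 = 4^2 + 0 = 16
L1^2 + L2^2 = 9 + 9 = 18
Numerator = 16 - 18 = -2
Denominator = 2*3*3 = 18
cos(theta2) = -2/18 = -1/9

-1/9


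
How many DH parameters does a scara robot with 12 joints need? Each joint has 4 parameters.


Given: 12 joints, 4 DH parameters per joint (d, theta, a, alpha)
Total DH parameters = number_of_joints * 4
Total = 12 * 4
Total = 48

48


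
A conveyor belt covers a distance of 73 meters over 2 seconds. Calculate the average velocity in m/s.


Given: distance d = 73 m, time t = 2 s
Using v = d / t
v = 73 / 2
v = 73/2 m/s

73/2 m/s


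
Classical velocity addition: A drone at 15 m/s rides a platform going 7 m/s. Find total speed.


Given: object velocity = 15 m/s, platform velocity = 7 m/s (same direction)
Using classical velocity addition: v_total = v_object + v_platform
v_total = 15 + 7
v_total = 22 m/s

22 m/s


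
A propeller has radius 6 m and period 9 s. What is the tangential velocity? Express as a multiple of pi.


Given: radius r = 6 m, period T = 9 s
Using v = 2*pi*r / T
v = 2*pi*6 / 9
v = 12*pi / 9
v = 4/3*pi m/s

4/3*pi m/s


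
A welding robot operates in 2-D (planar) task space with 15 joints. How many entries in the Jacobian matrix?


Given: task space dimension = 2, joints = 15
Jacobian is a 2 x 15 matrix
Total entries = rows * columns
Total = 2 * 15
Total = 30

30


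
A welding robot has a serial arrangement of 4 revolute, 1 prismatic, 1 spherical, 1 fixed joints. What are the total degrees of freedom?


Given: serial robot with 4 revolute, 1 prismatic, 1 spherical, 1 fixed joints
DOF contribution per joint type: revolute=1, prismatic=1, spherical=3, fixed=0
DOF = 4*1 + 1*1 + 1*3 + 1*0
DOF = 8

8


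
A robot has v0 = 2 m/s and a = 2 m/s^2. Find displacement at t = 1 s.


Given: v0 = 2 m/s, a = 2 m/s^2, t = 1 s
Using s = v0*t + (1/2)*a*t^2
s = 2*1 + (1/2)*2*1^2
s = 2 + (1/2)*2
s = 2 + 1
s = 3

3 m


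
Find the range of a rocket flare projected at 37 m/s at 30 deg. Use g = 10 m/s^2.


Given: v0 = 37 m/s, theta = 30 deg, g = 10 m/s^2
sin(2*30) = sin(60) = sqrt(3)/2
Using R = v0^2 * sin(2*theta) / g
R = 37^2 * (sqrt(3)/2) / 10
R = 1369 * sqrt(3) / 20
R = 1369/20*sqrt(3) m

1369/20*sqrt(3) m


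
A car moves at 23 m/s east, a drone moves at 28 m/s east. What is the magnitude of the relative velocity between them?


Given: v_A = 23 m/s east, v_B = 28 m/s east
Both move in the same direction; relative speed = |v_A - v_B|
|23 - 28| = |-5|
= 5 m/s

5 m/s


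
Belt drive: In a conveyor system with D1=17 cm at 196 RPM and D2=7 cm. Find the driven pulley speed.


Given: D1 = 17 cm, w1 = 196 RPM, D2 = 7 cm
Using D1*w1 = D2*w2
w2 = D1*w1 / D2
w2 = 17*196 / 7
w2 = 3332 / 7
w2 = 476 RPM

476 RPM


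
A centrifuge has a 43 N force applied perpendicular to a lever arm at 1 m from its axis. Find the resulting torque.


Given: F = 43 N, r = 1 m, angle = 90 deg (perpendicular)
Using tau = F * r * sin(90)
sin(90) = 1
tau = 43 * 1 * 1
tau = 43 Nm

43 Nm


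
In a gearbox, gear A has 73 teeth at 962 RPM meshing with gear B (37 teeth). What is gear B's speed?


Given: N1 = 73 teeth, w1 = 962 RPM, N2 = 37 teeth
Using N1*w1 = N2*w2
w2 = N1*w1 / N2
w2 = 73*962 / 37
w2 = 70226 / 37
w2 = 1898 RPM

1898 RPM


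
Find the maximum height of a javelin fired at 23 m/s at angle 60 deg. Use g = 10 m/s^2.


Given: v0 = 23 m/s, theta = 60 deg, g = 10 m/s^2
sin^2(60) = 3/4
Using H = v0^2 * sin^2(theta) / (2*g)
H = 23^2 * 3/4 / (2*10)
H = 529 * 3/4 / 20
H = 1587/4 / 20
H = 1587/80 m

1587/80 m


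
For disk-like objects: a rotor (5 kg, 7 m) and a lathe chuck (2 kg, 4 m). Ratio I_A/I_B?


Given: M1=5 kg, R1=7 m, M2=2 kg, R2=4 m
For a disk: I = (1/2)*M*R^2, so I_A/I_B = (M1*R1^2)/(M2*R2^2)
M1*R1^2 = 5*49 = 245
M2*R2^2 = 2*16 = 32
I_A/I_B = 245/32 = 245/32

245/32


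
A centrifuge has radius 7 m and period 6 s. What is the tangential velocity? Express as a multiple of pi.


Given: radius r = 7 m, period T = 6 s
Using v = 2*pi*r / T
v = 2*pi*7 / 6
v = 14*pi / 6
v = 7/3*pi m/s

7/3*pi m/s


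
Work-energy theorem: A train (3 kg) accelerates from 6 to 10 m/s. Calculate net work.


Given: m = 3 kg, v0 = 6 m/s, v = 10 m/s
Using W = (1/2)*m*(v^2 - v0^2)
v^2 = 10^2 = 100
v0^2 = 6^2 = 36
v^2 - v0^2 = 100 - 36 = 64
W = (1/2)*3*64 = 96 J

96 J


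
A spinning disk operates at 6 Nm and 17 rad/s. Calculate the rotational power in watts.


Given: tau = 6 Nm, omega = 17 rad/s
Using P = tau * omega
P = 6 * 17
P = 102 W

102 W


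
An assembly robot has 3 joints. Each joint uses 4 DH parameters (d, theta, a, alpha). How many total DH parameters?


Given: 3 joints, 4 DH parameters per joint (d, theta, a, alpha)
Total DH parameters = number_of_joints * 4
Total = 3 * 4
Total = 12

12


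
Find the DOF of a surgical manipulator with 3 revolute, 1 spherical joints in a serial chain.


Given: serial robot with 3 revolute, 1 spherical joints
DOF contribution per joint type: revolute=1, prismatic=1, spherical=3, fixed=0
DOF = 3*1 + 1*3
DOF = 6

6


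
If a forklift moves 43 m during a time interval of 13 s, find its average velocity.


Given: distance d = 43 m, time t = 13 s
Using v = d / t
v = 43 / 13
v = 43/13 m/s

43/13 m/s


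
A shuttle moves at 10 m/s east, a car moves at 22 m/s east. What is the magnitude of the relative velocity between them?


Given: v_A = 10 m/s east, v_B = 22 m/s east
Both move in the same direction; relative speed = |v_A - v_B|
|10 - 22| = |-12|
= 12 m/s

12 m/s


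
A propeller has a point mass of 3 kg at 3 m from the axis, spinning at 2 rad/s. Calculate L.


Given: m = 3 kg, r = 3 m, omega = 2 rad/s
For a point mass: I = m*r^2
I = 3*3^2 = 3*9 = 27
L = I*omega = 27*2
L = 54 kg*m^2/s

54 kg*m^2/s


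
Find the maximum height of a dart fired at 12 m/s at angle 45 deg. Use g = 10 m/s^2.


Given: v0 = 12 m/s, theta = 45 deg, g = 10 m/s^2
sin^2(45) = 1/2
Using H = v0^2 * sin^2(theta) / (2*g)
H = 12^2 * 1/2 / (2*10)
H = 144 * 1/2 / 20
H = 72 / 20
H = 18/5 m

18/5 m


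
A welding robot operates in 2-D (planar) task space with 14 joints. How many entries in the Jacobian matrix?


Given: task space dimension = 2, joints = 14
Jacobian is a 2 x 14 matrix
Total entries = rows * columns
Total = 2 * 14
Total = 28

28


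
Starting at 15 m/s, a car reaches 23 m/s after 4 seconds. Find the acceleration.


Given: initial velocity v0 = 15 m/s, final velocity v = 23 m/s, time t = 4 s
Using a = (v - v0) / t
a = (23 - 15) / 4
a = 8 / 4
a = 2 m/s^2

2 m/s^2


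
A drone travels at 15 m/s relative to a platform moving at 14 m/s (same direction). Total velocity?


Given: object velocity = 15 m/s, platform velocity = 14 m/s (same direction)
Using classical velocity addition: v_total = v_object + v_platform
v_total = 15 + 14
v_total = 29 m/s

29 m/s


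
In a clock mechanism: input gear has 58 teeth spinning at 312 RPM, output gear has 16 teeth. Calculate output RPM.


Given: N1 = 58 teeth, w1 = 312 RPM, N2 = 16 teeth
Using N1*w1 = N2*w2
w2 = N1*w1 / N2
w2 = 58*312 / 16
w2 = 18096 / 16
w2 = 1131 RPM

1131 RPM


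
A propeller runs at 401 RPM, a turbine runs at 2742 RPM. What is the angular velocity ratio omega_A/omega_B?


Given: RPM_A = 401, RPM_B = 2742
omega = 2*pi*RPM/60, so omega_A/omega_B = RPM_A / RPM_B
omega_A/omega_B = 401 / 2742
omega_A/omega_B = 401/2742

401/2742


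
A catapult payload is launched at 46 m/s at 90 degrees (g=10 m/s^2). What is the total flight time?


Given: v0 = 46 m/s, theta = 90 deg, g = 10 m/s^2
sin(90) = 1
Using T = 2*v0*sin(theta) / g
T = 2*46*1 / 10
T = 92 / 10
T = 46/5 s

46/5 s


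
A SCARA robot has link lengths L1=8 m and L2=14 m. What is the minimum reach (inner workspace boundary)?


Given: L1 = 8 m, L2 = 14 m
For a 2-link planar arm, min reach = |L1 - L2| (second link folded back)
Min reach = |8 - 14|
Min reach = 6 m

6 m


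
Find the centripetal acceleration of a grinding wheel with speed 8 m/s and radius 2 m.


Given: v = 8 m/s, r = 2 m
Using a_c = v^2 / r
a_c = 8^2 / 2
a_c = 64 / 2
a_c = 32 m/s^2

32 m/s^2


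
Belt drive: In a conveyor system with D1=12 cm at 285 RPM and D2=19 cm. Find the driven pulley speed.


Given: D1 = 12 cm, w1 = 285 RPM, D2 = 19 cm
Using D1*w1 = D2*w2
w2 = D1*w1 / D2
w2 = 12*285 / 19
w2 = 3420 / 19
w2 = 180 RPM

180 RPM


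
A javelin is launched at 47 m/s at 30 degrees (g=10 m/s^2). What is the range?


Given: v0 = 47 m/s, theta = 30 deg, g = 10 m/s^2
sin(2*30) = sin(60) = sqrt(3)/2
Using R = v0^2 * sin(2*theta) / g
R = 47^2 * (sqrt(3)/2) / 10
R = 2209 * sqrt(3) / 20
R = 2209/20*sqrt(3) m

2209/20*sqrt(3) m


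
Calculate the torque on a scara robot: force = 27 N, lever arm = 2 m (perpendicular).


Given: F = 27 N, r = 2 m, angle = 90 deg (perpendicular)
Using tau = F * r * sin(90)
sin(90) = 1
tau = 27 * 2 * 1
tau = 54 Nm

54 Nm


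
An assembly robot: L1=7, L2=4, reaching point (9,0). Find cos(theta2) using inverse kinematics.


Given: L1 = 7, L2 = 4, target (x, y) = (9, 0)
Using cos(theta2) = (x^2 + y^2 - L1^2 - L2^2) / (2*L1*L2)
x^2 + y^2 = 9^2 + 0 = 81
L1^2 + L2^2 = 49 + 16 = 65
Numerator = 81 - 65 = 16
Denominator = 2*7*4 = 56
cos(theta2) = 16/56 = 2/7

2/7


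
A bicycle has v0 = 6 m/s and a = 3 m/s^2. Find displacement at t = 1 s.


Given: v0 = 6 m/s, a = 3 m/s^2, t = 1 s
Using s = v0*t + (1/2)*a*t^2
s = 6*1 + (1/2)*3*1^2
s = 6 + (1/2)*3
s = 6 + 3/2
s = 15/2

15/2 m


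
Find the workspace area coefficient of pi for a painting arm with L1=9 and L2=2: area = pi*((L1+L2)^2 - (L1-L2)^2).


Given: L1 = 9, L2 = 2
(L1+L2)^2 = (11)^2 = 121
(L1-L2)^2 = (7)^2 = 49
Difference = 121 - 49 = 72
This equals 4*L1*L2 = 4*9*2 = 72
Workspace area = 72*pi

72


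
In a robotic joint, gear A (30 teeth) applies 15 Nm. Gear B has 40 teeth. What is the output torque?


Given: N1 = 30, N2 = 40, T1 = 15 Nm
Using T2/T1 = N2/N1
T2 = T1 * N2 / N1
T2 = 15 * 40 / 30
T2 = 600 / 30
T2 = 20 Nm

20 Nm


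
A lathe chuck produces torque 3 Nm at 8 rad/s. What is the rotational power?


Given: tau = 3 Nm, omega = 8 rad/s
Using P = tau * omega
P = 3 * 8
P = 24 W

24 W


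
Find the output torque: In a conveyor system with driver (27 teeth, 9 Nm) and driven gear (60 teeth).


Given: N1 = 27, N2 = 60, T1 = 9 Nm
Using T2/T1 = N2/N1
T2 = T1 * N2 / N1
T2 = 9 * 60 / 27
T2 = 540 / 27
T2 = 20 Nm

20 Nm


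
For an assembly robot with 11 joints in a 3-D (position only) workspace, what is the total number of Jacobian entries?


Given: task space dimension = 3, joints = 11
Jacobian is a 3 x 11 matrix
Total entries = rows * columns
Total = 3 * 11
Total = 33

33


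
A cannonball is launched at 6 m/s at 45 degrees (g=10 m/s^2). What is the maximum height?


Given: v0 = 6 m/s, theta = 45 deg, g = 10 m/s^2
sin^2(45) = 1/2
Using H = v0^2 * sin^2(theta) / (2*g)
H = 6^2 * 1/2 / (2*10)
H = 36 * 1/2 / 20
H = 18 / 20
H = 9/10 m

9/10 m


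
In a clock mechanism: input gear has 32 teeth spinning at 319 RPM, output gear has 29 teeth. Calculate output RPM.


Given: N1 = 32 teeth, w1 = 319 RPM, N2 = 29 teeth
Using N1*w1 = N2*w2
w2 = N1*w1 / N2
w2 = 32*319 / 29
w2 = 10208 / 29
w2 = 352 RPM

352 RPM


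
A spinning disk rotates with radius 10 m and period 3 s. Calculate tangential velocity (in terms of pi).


Given: radius r = 10 m, period T = 3 s
Using v = 2*pi*r / T
v = 2*pi*10 / 3
v = 20*pi / 3
v = 20/3*pi m/s

20/3*pi m/s


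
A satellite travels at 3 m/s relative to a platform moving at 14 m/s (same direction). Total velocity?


Given: object velocity = 3 m/s, platform velocity = 14 m/s (same direction)
Using classical velocity addition: v_total = v_object + v_platform
v_total = 3 + 14
v_total = 17 m/s

17 m/s


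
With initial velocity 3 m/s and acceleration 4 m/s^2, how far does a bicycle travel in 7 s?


Given: v0 = 3 m/s, a = 4 m/s^2, t = 7 s
Using s = v0*t + (1/2)*a*t^2
s = 3*7 + (1/2)*4*7^2
s = 21 + (1/2)*196
s = 21 + 98
s = 119

119 m


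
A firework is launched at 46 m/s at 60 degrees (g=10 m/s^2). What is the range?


Given: v0 = 46 m/s, theta = 60 deg, g = 10 m/s^2
sin(2*60) = sin(120) = sqrt(3)/2
Using R = v0^2 * sin(2*theta) / g
R = 46^2 * (sqrt(3)/2) / 10
R = 2116 * sqrt(3) / 20
R = 529/5*sqrt(3) m

529/5*sqrt(3) m


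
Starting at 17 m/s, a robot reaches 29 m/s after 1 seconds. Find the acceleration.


Given: initial velocity v0 = 17 m/s, final velocity v = 29 m/s, time t = 1 s
Using a = (v - v0) / t
a = (29 - 17) / 1
a = 12 / 1
a = 12 m/s^2

12 m/s^2


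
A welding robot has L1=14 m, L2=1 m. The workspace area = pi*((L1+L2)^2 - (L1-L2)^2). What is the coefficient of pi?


Given: L1 = 14, L2 = 1
(L1+L2)^2 = (15)^2 = 225
(L1-L2)^2 = (13)^2 = 169
Difference = 225 - 169 = 56
This equals 4*L1*L2 = 4*14*1 = 56
Workspace area = 56*pi

56


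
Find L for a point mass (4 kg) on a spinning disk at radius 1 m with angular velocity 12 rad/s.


Given: m = 4 kg, r = 1 m, omega = 12 rad/s
For a point mass: I = m*r^2
I = 4*1^2 = 4*1 = 4
L = I*omega = 4*12
L = 48 kg*m^2/s

48 kg*m^2/s


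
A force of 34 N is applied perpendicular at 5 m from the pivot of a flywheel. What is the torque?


Given: F = 34 N, r = 5 m, angle = 90 deg (perpendicular)
Using tau = F * r * sin(90)
sin(90) = 1
tau = 34 * 5 * 1
tau = 170 Nm

170 Nm


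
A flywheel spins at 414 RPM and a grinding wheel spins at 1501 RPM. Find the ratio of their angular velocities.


Given: RPM_A = 414, RPM_B = 1501
omega = 2*pi*RPM/60, so omega_A/omega_B = RPM_A / RPM_B
omega_A/omega_B = 414 / 1501
omega_A/omega_B = 414/1501

414/1501


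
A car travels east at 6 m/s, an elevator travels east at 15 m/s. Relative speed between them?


Given: v_A = 6 m/s east, v_B = 15 m/s east
Both move in the same direction; relative speed = |v_A - v_B|
|6 - 15| = |-9|
= 9 m/s

9 m/s


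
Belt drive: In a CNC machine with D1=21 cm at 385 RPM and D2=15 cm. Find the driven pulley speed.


Given: D1 = 21 cm, w1 = 385 RPM, D2 = 15 cm
Using D1*w1 = D2*w2
w2 = D1*w1 / D2
w2 = 21*385 / 15
w2 = 8085 / 15
w2 = 539 RPM

539 RPM


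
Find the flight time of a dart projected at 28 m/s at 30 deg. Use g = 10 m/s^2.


Given: v0 = 28 m/s, theta = 30 deg, g = 10 m/s^2
sin(30) = 1/2
Using T = 2*v0*sin(theta) / g
T = 2*28*1/2 / 10
T = 28 / 10
T = 14/5 s

14/5 s


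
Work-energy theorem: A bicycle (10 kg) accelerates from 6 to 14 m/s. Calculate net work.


Given: m = 10 kg, v0 = 6 m/s, v = 14 m/s
Using W = (1/2)*m*(v^2 - v0^2)
v^2 = 14^2 = 196
v0^2 = 6^2 = 36
v^2 - v0^2 = 196 - 36 = 160
W = (1/2)*10*160 = 800 J

800 J


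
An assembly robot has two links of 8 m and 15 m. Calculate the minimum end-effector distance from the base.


Given: L1 = 8 m, L2 = 15 m
For a 2-link planar arm, min reach = |L1 - L2| (second link folded back)
Min reach = |8 - 15|
Min reach = 7 m

7 m


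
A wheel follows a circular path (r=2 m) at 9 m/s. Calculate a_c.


Given: v = 9 m/s, r = 2 m
Using a_c = v^2 / r
a_c = 9^2 / 2
a_c = 81 / 2
a_c = 81/2 m/s^2

81/2 m/s^2


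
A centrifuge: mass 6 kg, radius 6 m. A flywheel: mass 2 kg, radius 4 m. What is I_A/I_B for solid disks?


Given: M1=6 kg, R1=6 m, M2=2 kg, R2=4 m
For a disk: I = (1/2)*M*R^2, so I_A/I_B = (M1*R1^2)/(M2*R2^2)
M1*R1^2 = 6*36 = 216
M2*R2^2 = 2*16 = 32
I_A/I_B = 216/32 = 27/4

27/4


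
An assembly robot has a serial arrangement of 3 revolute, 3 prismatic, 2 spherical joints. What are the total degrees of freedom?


Given: serial robot with 3 revolute, 3 prismatic, 2 spherical joints
DOF contribution per joint type: revolute=1, prismatic=1, spherical=3, fixed=0
DOF = 3*1 + 3*1 + 2*3
DOF = 12

12


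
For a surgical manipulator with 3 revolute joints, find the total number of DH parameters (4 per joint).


Given: 3 joints, 4 DH parameters per joint (d, theta, a, alpha)
Total DH parameters = number_of_joints * 4
Total = 3 * 4
Total = 12

12


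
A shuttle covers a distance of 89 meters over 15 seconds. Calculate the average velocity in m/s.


Given: distance d = 89 m, time t = 15 s
Using v = d / t
v = 89 / 15
v = 89/15 m/s

89/15 m/s


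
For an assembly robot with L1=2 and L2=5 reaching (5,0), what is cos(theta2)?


Given: L1 = 2, L2 = 5, target (x, y) = (5, 0)
Using cos(theta2) = (x^2 + y^2 - L1^2 - L2^2) / (2*L1*L2)
x^2 + y^2 = 5^2 + 0 = 25
L1^2 + L2^2 = 4 + 25 = 29
Numerator = 25 - 29 = -4
Denominator = 2*2*5 = 20
cos(theta2) = -4/20 = -1/5

-1/5


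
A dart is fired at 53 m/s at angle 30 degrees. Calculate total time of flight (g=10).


Given: v0 = 53 m/s, theta = 30 deg, g = 10 m/s^2
sin(30) = 1/2
Using T = 2*v0*sin(theta) / g
T = 2*53*1/2 / 10
T = 53 / 10
T = 53/10 s

53/10 s


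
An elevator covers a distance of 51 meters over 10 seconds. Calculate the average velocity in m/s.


Given: distance d = 51 m, time t = 10 s
Using v = d / t
v = 51 / 10
v = 51/10 m/s

51/10 m/s


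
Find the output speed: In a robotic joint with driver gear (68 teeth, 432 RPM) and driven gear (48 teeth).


Given: N1 = 68 teeth, w1 = 432 RPM, N2 = 48 teeth
Using N1*w1 = N2*w2
w2 = N1*w1 / N2
w2 = 68*432 / 48
w2 = 29376 / 48
w2 = 612 RPM

612 RPM


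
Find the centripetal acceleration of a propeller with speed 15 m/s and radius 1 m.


Given: v = 15 m/s, r = 1 m
Using a_c = v^2 / r
a_c = 15^2 / 1
a_c = 225 / 1
a_c = 225 m/s^2

225 m/s^2


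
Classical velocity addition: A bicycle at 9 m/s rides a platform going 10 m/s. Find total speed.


Given: object velocity = 9 m/s, platform velocity = 10 m/s (same direction)
Using classical velocity addition: v_total = v_object + v_platform
v_total = 9 + 10
v_total = 19 m/s

19 m/s


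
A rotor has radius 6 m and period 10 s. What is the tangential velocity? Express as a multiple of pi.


Given: radius r = 6 m, period T = 10 s
Using v = 2*pi*r / T
v = 2*pi*6 / 10
v = 12*pi / 10
v = 6/5*pi m/s

6/5*pi m/s


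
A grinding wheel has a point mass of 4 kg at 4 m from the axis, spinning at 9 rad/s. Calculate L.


Given: m = 4 kg, r = 4 m, omega = 9 rad/s
For a point mass: I = m*r^2
I = 4*4^2 = 4*16 = 64
L = I*omega = 64*9
L = 576 kg*m^2/s

576 kg*m^2/s


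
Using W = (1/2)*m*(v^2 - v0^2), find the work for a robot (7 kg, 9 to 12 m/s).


Given: m = 7 kg, v0 = 9 m/s, v = 12 m/s
Using W = (1/2)*m*(v^2 - v0^2)
v^2 = 12^2 = 144
v0^2 = 9^2 = 81
v^2 - v0^2 = 144 - 81 = 63
W = (1/2)*7*63 = 441/2 J

441/2 J


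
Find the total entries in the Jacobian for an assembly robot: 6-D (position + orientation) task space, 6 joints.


Given: task space dimension = 6, joints = 6
Jacobian is a 6 x 6 matrix
Total entries = rows * columns
Total = 6 * 6
Total = 36

36


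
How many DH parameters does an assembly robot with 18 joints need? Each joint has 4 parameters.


Given: 18 joints, 4 DH parameters per joint (d, theta, a, alpha)
Total DH parameters = number_of_joints * 4
Total = 18 * 4
Total = 72

72


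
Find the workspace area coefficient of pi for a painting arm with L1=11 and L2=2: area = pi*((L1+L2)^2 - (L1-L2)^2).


Given: L1 = 11, L2 = 2
(L1+L2)^2 = (13)^2 = 169
(L1-L2)^2 = (9)^2 = 81
Difference = 169 - 81 = 88
This equals 4*L1*L2 = 4*11*2 = 88
Workspace area = 88*pi

88


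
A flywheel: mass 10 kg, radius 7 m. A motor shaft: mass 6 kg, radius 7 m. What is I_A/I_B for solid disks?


Given: M1=10 kg, R1=7 m, M2=6 kg, R2=7 m
For a disk: I = (1/2)*M*R^2, so I_A/I_B = (M1*R1^2)/(M2*R2^2)
M1*R1^2 = 10*49 = 490
M2*R2^2 = 6*49 = 294
I_A/I_B = 490/294 = 5/3

5/3


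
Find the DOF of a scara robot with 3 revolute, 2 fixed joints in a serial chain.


Given: serial robot with 3 revolute, 2 fixed joints
DOF contribution per joint type: revolute=1, prismatic=1, spherical=3, fixed=0
DOF = 3*1 + 2*0
DOF = 3

3


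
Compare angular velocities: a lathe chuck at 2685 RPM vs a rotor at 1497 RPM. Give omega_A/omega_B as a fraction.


Given: RPM_A = 2685, RPM_B = 1497
omega = 2*pi*RPM/60, so omega_A/omega_B = RPM_A / RPM_B
omega_A/omega_B = 2685 / 1497
omega_A/omega_B = 895/499

895/499


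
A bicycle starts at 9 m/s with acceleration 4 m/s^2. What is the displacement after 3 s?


Given: v0 = 9 m/s, a = 4 m/s^2, t = 3 s
Using s = v0*t + (1/2)*a*t^2
s = 9*3 + (1/2)*4*3^2
s = 27 + (1/2)*36
s = 27 + 18
s = 45

45 m


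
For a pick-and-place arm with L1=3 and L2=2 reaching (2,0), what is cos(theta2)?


Given: L1 = 3, L2 = 2, target (x, y) = (2, 0)
Using cos(theta2) = (x^2 + y^2 - L1^2 - L2^2) / (2*L1*L2)
x^2 + y^2 = 2^2 + 0 = 4
L1^2 + L2^2 = 9 + 4 = 13
Numerator = 4 - 13 = -9
Denominator = 2*3*2 = 12
cos(theta2) = -9/12 = -3/4

-3/4


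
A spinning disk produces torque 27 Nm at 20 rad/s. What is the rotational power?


Given: tau = 27 Nm, omega = 20 rad/s
Using P = tau * omega
P = 27 * 20
P = 540 W

540 W


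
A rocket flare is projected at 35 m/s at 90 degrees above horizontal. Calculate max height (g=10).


Given: v0 = 35 m/s, theta = 90 deg, g = 10 m/s^2
sin^2(90) = 1
Using H = v0^2 * sin^2(theta) / (2*g)
H = 35^2 * 1 / (2*10)
H = 1225 * 1 / 20
H = 1225 / 20
H = 245/4 m

245/4 m


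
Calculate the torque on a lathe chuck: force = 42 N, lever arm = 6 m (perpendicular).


Given: F = 42 N, r = 6 m, angle = 90 deg (perpendicular)
Using tau = F * r * sin(90)
sin(90) = 1
tau = 42 * 6 * 1
tau = 252 Nm

252 Nm


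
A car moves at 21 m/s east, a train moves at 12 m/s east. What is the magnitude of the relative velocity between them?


Given: v_A = 21 m/s east, v_B = 12 m/s east
Both move in the same direction; relative speed = |v_A - v_B|
|21 - 12| = |9|
= 9 m/s

9 m/s


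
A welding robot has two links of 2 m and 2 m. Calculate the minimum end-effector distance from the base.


Given: L1 = 2 m, L2 = 2 m
For a 2-link planar arm, min reach = |L1 - L2| (second link folded back)
Min reach = |2 - 2|
Min reach = 0 m

0 m


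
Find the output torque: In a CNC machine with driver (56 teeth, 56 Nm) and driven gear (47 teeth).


Given: N1 = 56, N2 = 47, T1 = 56 Nm
Using T2/T1 = N2/N1
T2 = T1 * N2 / N1
T2 = 56 * 47 / 56
T2 = 2632 / 56
T2 = 47 Nm

47 Nm


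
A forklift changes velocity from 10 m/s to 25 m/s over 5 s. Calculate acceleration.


Given: initial velocity v0 = 10 m/s, final velocity v = 25 m/s, time t = 5 s
Using a = (v - v0) / t
a = (25 - 10) / 5
a = 15 / 5
a = 3 m/s^2

3 m/s^2


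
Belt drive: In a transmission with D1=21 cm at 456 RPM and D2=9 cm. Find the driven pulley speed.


Given: D1 = 21 cm, w1 = 456 RPM, D2 = 9 cm
Using D1*w1 = D2*w2
w2 = D1*w1 / D2
w2 = 21*456 / 9
w2 = 9576 / 9
w2 = 1064 RPM

1064 RPM


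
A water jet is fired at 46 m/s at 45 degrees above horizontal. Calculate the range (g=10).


Given: v0 = 46 m/s, theta = 45 deg, g = 10 m/s^2
sin(2*45) = sin(90) = 1
Using R = v0^2 * sin(2*theta) / g
R = 46^2 * 1 / 10
R = 2116 / 10
R = 1058/5 m

1058/5 m


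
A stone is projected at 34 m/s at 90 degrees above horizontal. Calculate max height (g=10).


Given: v0 = 34 m/s, theta = 90 deg, g = 10 m/s^2
sin^2(90) = 1
Using H = v0^2 * sin^2(theta) / (2*g)
H = 34^2 * 1 / (2*10)
H = 1156 * 1 / 20
H = 1156 / 20
H = 289/5 m

289/5 m


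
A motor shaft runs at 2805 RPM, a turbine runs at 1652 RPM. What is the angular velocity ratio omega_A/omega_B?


Given: RPM_A = 2805, RPM_B = 1652
omega = 2*pi*RPM/60, so omega_A/omega_B = RPM_A / RPM_B
omega_A/omega_B = 2805 / 1652
omega_A/omega_B = 2805/1652

2805/1652


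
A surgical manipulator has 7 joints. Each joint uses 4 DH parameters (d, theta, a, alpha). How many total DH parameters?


Given: 7 joints, 4 DH parameters per joint (d, theta, a, alpha)
Total DH parameters = number_of_joints * 4
Total = 7 * 4
Total = 28

28


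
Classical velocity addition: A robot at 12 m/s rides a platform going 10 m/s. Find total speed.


Given: object velocity = 12 m/s, platform velocity = 10 m/s (same direction)
Using classical velocity addition: v_total = v_object + v_platform
v_total = 12 + 10
v_total = 22 m/s

22 m/s


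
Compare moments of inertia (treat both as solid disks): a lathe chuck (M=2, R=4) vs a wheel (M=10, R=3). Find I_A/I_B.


Given: M1=2 kg, R1=4 m, M2=10 kg, R2=3 m
For a disk: I = (1/2)*M*R^2, so I_A/I_B = (M1*R1^2)/(M2*R2^2)
M1*R1^2 = 2*16 = 32
M2*R2^2 = 10*9 = 90
I_A/I_B = 32/90 = 16/45

16/45


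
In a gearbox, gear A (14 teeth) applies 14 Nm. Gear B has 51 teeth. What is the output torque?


Given: N1 = 14, N2 = 51, T1 = 14 Nm
Using T2/T1 = N2/N1
T2 = T1 * N2 / N1
T2 = 14 * 51 / 14
T2 = 714 / 14
T2 = 51 Nm

51 Nm


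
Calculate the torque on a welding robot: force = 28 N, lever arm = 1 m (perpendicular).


Given: F = 28 N, r = 1 m, angle = 90 deg (perpendicular)
Using tau = F * r * sin(90)
sin(90) = 1
tau = 28 * 1 * 1
tau = 28 Nm

28 Nm


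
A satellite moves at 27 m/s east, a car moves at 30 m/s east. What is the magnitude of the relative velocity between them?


Given: v_A = 27 m/s east, v_B = 30 m/s east
Both move in the same direction; relative speed = |v_A - v_B|
|27 - 30| = |-3|
= 3 m/s

3 m/s


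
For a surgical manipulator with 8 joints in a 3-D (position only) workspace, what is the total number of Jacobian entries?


Given: task space dimension = 3, joints = 8
Jacobian is a 3 x 8 matrix
Total entries = rows * columns
Total = 3 * 8
Total = 24

24


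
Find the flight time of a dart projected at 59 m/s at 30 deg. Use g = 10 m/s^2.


Given: v0 = 59 m/s, theta = 30 deg, g = 10 m/s^2
sin(30) = 1/2
Using T = 2*v0*sin(theta) / g
T = 2*59*1/2 / 10
T = 59 / 10
T = 59/10 s

59/10 s


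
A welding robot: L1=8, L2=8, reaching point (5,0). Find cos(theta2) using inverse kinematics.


Given: L1 = 8, L2 = 8, target (x, y) = (5, 0)
Using cos(theta2) = (x^2 + y^2 - L1^2 - L2^2) / (2*L1*L2)
x^2 + y^2 = 5^2 + 0 = 25
L1^2 + L2^2 = 64 + 64 = 128
Numerator = 25 - 128 = -103
Denominator = 2*8*8 = 128
cos(theta2) = -103/128 = -103/128

-103/128


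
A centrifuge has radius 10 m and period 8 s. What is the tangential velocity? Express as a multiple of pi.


Given: radius r = 10 m, period T = 8 s
Using v = 2*pi*r / T
v = 2*pi*10 / 8
v = 20*pi / 8
v = 5/2*pi m/s

5/2*pi m/s


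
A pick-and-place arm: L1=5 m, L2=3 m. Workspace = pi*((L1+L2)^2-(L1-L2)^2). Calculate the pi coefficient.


Given: L1 = 5, L2 = 3
(L1+L2)^2 = (8)^2 = 64
(L1-L2)^2 = (2)^2 = 4
Difference = 64 - 4 = 60
This equals 4*L1*L2 = 4*5*3 = 60
Workspace area = 60*pi

60


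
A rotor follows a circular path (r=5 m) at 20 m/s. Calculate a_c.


Given: v = 20 m/s, r = 5 m
Using a_c = v^2 / r
a_c = 20^2 / 5
a_c = 400 / 5
a_c = 80 m/s^2

80 m/s^2


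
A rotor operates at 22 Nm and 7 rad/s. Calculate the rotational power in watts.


Given: tau = 22 Nm, omega = 7 rad/s
Using P = tau * omega
P = 22 * 7
P = 154 W

154 W


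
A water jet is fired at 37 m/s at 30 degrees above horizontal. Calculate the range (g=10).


Given: v0 = 37 m/s, theta = 30 deg, g = 10 m/s^2
sin(2*30) = sin(60) = sqrt(3)/2
Using R = v0^2 * sin(2*theta) / g
R = 37^2 * (sqrt(3)/2) / 10
R = 1369 * sqrt(3) / 20
R = 1369/20*sqrt(3) m

1369/20*sqrt(3) m


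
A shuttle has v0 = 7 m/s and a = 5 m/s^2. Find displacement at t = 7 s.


Given: v0 = 7 m/s, a = 5 m/s^2, t = 7 s
Using s = v0*t + (1/2)*a*t^2
s = 7*7 + (1/2)*5*7^2
s = 49 + (1/2)*245
s = 49 + 245/2
s = 343/2

343/2 m


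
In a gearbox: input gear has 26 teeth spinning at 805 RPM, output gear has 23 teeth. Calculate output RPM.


Given: N1 = 26 teeth, w1 = 805 RPM, N2 = 23 teeth
Using N1*w1 = N2*w2
w2 = N1*w1 / N2
w2 = 26*805 / 23
w2 = 20930 / 23
w2 = 910 RPM

910 RPM


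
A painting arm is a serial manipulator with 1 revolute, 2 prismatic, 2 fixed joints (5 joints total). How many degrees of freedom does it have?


Given: serial robot with 1 revolute, 2 prismatic, 2 fixed joints
DOF contribution per joint type: revolute=1, prismatic=1, spherical=3, fixed=0
DOF = 1*1 + 2*1 + 2*0
DOF = 3

3


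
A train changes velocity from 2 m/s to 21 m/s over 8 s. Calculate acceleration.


Given: initial velocity v0 = 2 m/s, final velocity v = 21 m/s, time t = 8 s
Using a = (v - v0) / t
a = (21 - 2) / 8
a = 19 / 8
a = 19/8 m/s^2

19/8 m/s^2


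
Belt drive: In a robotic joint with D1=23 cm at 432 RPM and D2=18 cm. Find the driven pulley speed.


Given: D1 = 23 cm, w1 = 432 RPM, D2 = 18 cm
Using D1*w1 = D2*w2
w2 = D1*w1 / D2
w2 = 23*432 / 18
w2 = 9936 / 18
w2 = 552 RPM

552 RPM


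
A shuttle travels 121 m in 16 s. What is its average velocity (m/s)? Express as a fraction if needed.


Given: distance d = 121 m, time t = 16 s
Using v = d / t
v = 121 / 16
v = 121/16 m/s

121/16 m/s


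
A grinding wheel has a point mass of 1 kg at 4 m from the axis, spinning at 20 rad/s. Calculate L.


Given: m = 1 kg, r = 4 m, omega = 20 rad/s
For a point mass: I = m*r^2
I = 1*4^2 = 1*16 = 16
L = I*omega = 16*20
L = 320 kg*m^2/s

320 kg*m^2/s


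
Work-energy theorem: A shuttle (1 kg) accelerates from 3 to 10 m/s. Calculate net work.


Given: m = 1 kg, v0 = 3 m/s, v = 10 m/s
Using W = (1/2)*m*(v^2 - v0^2)
v^2 = 10^2 = 100
v0^2 = 3^2 = 9
v^2 - v0^2 = 100 - 9 = 91
W = (1/2)*1*91 = 91/2 J

91/2 J


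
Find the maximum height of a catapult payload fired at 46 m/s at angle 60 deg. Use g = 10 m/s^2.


Given: v0 = 46 m/s, theta = 60 deg, g = 10 m/s^2
sin^2(60) = 3/4
Using H = v0^2 * sin^2(theta) / (2*g)
H = 46^2 * 3/4 / (2*10)
H = 2116 * 3/4 / 20
H = 1587 / 20
H = 1587/20 m

1587/20 m


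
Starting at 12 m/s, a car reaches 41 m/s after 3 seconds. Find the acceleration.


Given: initial velocity v0 = 12 m/s, final velocity v = 41 m/s, time t = 3 s
Using a = (v - v0) / t
a = (41 - 12) / 3
a = 29 / 3
a = 29/3 m/s^2

29/3 m/s^2


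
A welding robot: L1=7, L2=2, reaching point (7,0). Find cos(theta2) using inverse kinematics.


Given: L1 = 7, L2 = 2, target (x, y) = (7, 0)
Using cos(theta2) = (x^2 + y^2 - L1^2 - L2^2) / (2*L1*L2)
x^2 + y^2 = 7^2 + 0 = 49
L1^2 + L2^2 = 49 + 4 = 53
Numerator = 49 - 53 = -4
Denominator = 2*7*2 = 28
cos(theta2) = -4/28 = -1/7

-1/7


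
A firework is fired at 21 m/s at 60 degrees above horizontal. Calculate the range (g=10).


Given: v0 = 21 m/s, theta = 60 deg, g = 10 m/s^2
sin(2*60) = sin(120) = sqrt(3)/2
Using R = v0^2 * sin(2*theta) / g
R = 21^2 * (sqrt(3)/2) / 10
R = 441 * sqrt(3) / 20
R = 441/20*sqrt(3) m

441/20*sqrt(3) m


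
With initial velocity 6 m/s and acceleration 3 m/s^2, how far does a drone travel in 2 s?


Given: v0 = 6 m/s, a = 3 m/s^2, t = 2 s
Using s = v0*t + (1/2)*a*t^2
s = 6*2 + (1/2)*3*2^2
s = 12 + (1/2)*12
s = 12 + 6
s = 18

18 m


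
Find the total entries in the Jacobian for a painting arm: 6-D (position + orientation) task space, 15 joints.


Given: task space dimension = 6, joints = 15
Jacobian is a 6 x 15 matrix
Total entries = rows * columns
Total = 6 * 15
Total = 90

90


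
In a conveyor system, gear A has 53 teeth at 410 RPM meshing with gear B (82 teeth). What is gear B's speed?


Given: N1 = 53 teeth, w1 = 410 RPM, N2 = 82 teeth
Using N1*w1 = N2*w2
w2 = N1*w1 / N2
w2 = 53*410 / 82
w2 = 21730 / 82
w2 = 265 RPM

265 RPM
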